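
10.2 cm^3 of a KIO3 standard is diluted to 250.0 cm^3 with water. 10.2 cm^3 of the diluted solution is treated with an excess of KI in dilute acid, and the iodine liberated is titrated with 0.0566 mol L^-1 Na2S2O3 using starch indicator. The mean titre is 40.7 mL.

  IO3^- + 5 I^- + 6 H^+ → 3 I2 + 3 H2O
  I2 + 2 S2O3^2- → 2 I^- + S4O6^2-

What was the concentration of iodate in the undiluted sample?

n(S2O3^2-) = 0.0407 × 0.0566 = 2.30 × 10^-3 mol
n(I2) = n(S2O3^2-)/2 = 1.15 × 10^-3 mol
From the 1:3 ratio, n(IO3^-) in the aliquot = 1/3 × 1.15 × 10^-3 = 3.84 × 10^-4 mol
[IO3^-]_dilute = 3.84 × 10^-4 / 0.0102 = 0.0376 mol/L
[IO3^-]_original = 0.0376 × 250.0/10.2 = 0.923 mol/L

0.923 mol/L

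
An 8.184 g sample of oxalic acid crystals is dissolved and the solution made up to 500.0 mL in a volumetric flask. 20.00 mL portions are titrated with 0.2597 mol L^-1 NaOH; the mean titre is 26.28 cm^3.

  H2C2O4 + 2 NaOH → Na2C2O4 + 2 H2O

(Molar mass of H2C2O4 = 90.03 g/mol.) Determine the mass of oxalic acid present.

7.681 g

n(NaOH) per titration = 0.02628 × 0.2597 = 6.825 × 10^-3 mol
From the 1:2 ratio, n(H2C2O4) in each aliquot = 1/2 × 6.825 × 10^-3 = 3.412 × 10^-3 mol
n(H2C2O4) in the whole flask = 3.412 × 10^-3 × 500.0/20.00 = 0.08531 mol
mass of H2C2O4 = 0.08531 × 90.03 = 7.681 g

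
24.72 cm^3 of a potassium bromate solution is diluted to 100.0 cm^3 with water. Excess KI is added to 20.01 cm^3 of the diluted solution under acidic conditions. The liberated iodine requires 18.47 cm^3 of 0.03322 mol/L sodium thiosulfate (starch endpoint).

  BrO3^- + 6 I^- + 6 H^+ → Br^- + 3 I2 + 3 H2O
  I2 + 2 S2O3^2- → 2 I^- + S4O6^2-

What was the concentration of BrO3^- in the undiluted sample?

0.02067 mol/L

n(S2O3^2-) = 0.01847 × 0.03322 = 6.136 × 10^-4 mol
n(I2) = n(S2O3^2-)/2 = 3.068 × 10^-4 mol
From the 1:3 ratio, n(BrO3^-) in the aliquot = 1/3 × 3.068 × 10^-4 = 1.023 × 10^-4 mol
[BrO3^-]_dilute = 1.023 × 10^-4 / 0.02001 = 0.005111 mol/L
[BrO3^-]_original = 0.005111 × 100.0/24.72 = 0.02067 mol/L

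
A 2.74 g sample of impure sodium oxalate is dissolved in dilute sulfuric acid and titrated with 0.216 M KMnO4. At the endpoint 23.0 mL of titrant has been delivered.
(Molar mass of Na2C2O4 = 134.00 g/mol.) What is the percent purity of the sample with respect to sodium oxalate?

2 MnO4^- + 5 C2O4^2- + 16 H^+ → 2 Mn^2+ + 10 CO2 + 8 H2O
n(KMnO4) = 0.0230 L × 0.216 mol/L = 4.97 × 10^-3 mol
From the 5:2 ratio, n(Na2C2O4) = 5/2 × 4.97 × 10^-3 = 0.0124 mol
mass of Na2C2O4 = 0.0124 × 134.00 g/mol = 1.66 g
% Na2C2O4 = 1.66 / 2.74 × 100 = 60.7 %

60.7 %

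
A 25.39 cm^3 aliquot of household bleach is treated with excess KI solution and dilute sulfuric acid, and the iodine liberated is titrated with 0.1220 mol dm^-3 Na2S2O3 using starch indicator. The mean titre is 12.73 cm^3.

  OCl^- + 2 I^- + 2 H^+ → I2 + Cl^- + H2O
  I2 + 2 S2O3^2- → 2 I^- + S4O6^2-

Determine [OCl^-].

0.03058 mol/L

n(S2O3^2-) = 0.01273 × 0.1220 = 1.553 × 10^-3 mol
n(I2) = n(S2O3^2-)/2 = 7.765 × 10^-4 mol
n(OCl^-) in the aliquot = 7.765 × 10^-4 mol (1:1 ratio)
[OCl^-] = 7.765 × 10^-4 / 0.02539 = 0.03058 mol/L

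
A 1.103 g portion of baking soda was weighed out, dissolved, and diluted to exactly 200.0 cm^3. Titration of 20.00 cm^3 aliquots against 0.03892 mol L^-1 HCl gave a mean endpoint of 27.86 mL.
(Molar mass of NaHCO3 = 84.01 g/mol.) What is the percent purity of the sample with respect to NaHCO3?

82.59 %

NaHCO3 + HCl → NaCl + H2O + CO2
n(HCl) per titration = 0.02786 × 0.03892 = 1.084 × 10^-3 mol
n(NaHCO3) in each aliquot = 1.084 × 10^-3 mol (1:1 ratio)
n(NaHCO3) in the whole flask = 1.084 × 10^-3 × 200.0/20.00 = 0.01084 mol
mass of NaHCO3 = 0.01084 × 84.01 = 0.9109 g
% NaHCO3 = 0.9109 / 1.103 × 100 = 82.59 %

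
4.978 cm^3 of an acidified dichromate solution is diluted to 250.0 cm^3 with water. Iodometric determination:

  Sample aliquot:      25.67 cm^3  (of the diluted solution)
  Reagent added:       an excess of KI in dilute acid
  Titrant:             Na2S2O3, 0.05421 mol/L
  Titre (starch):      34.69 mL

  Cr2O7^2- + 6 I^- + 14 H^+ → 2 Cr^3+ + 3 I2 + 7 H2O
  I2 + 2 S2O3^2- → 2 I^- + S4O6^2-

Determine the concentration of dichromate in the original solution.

n(S2O3^2-) = 0.03469 × 0.05421 = 1.881 × 10^-3 mol
n(I2) = n(S2O3^2-)/2 = 9.403 × 10^-4 mol
From the 1:3 ratio, n(Cr2O7^2-) in the aliquot = 1/3 × 9.403 × 10^-4 = 3.134 × 10^-4 mol
[Cr2O7^2-]_dilute = 3.134 × 10^-4 / 0.02567 = 0.01221 mol/L
[Cr2O7^2-]_original = 0.01221 × 250.0/4.978 = 0.6132 mol/L

0.6132 mol/L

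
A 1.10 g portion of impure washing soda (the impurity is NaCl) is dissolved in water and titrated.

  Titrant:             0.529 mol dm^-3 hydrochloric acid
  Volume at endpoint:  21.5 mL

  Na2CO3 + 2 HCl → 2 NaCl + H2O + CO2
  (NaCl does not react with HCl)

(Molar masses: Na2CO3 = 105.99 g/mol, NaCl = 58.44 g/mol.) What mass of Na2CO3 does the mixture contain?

n(HCl) = 0.0215 × 0.529 = 0.0114 mol
Let x = n(Na2CO3), y = n(NaCl).
Titrant: 2x = 0.0114;  mass: 105.99x + 58.44y = 1.10
Solving, x = 5.69 × 10^-3 mol, y = 8.51 × 10^-3 mol
mass of Na2CO3 = 5.69 × 10^-3 × 105.99 = 0.603 g

0.603 g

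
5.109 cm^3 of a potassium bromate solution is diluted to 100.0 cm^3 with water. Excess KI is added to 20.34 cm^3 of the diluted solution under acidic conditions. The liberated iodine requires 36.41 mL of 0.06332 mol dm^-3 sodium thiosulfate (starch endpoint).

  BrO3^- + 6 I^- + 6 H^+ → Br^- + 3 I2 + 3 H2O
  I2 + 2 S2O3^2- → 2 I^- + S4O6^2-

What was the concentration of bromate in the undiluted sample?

n(S2O3^2-) = 0.03641 × 0.06332 = 2.305 × 10^-3 mol
n(I2) = n(S2O3^2-)/2 = 1.153 × 10^-3 mol
From the 1:3 ratio, n(BrO3^-) in the aliquot = 1/3 × 1.153 × 10^-3 = 3.842 × 10^-4 mol
[BrO3^-]_dilute = 3.842 × 10^-4 / 0.02034 = 0.01889 mol/L
[BrO3^-]_original = 0.01889 × 100.0/5.109 = 0.3698 mol/L

0.3698 mol/L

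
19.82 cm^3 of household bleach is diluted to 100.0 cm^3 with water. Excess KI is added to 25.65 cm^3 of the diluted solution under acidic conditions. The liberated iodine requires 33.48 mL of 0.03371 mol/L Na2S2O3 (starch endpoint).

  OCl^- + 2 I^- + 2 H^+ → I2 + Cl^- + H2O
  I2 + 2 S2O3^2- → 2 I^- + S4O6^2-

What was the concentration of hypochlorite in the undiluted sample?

0.1110 mol/L

n(S2O3^2-) = 0.03348 × 0.03371 = 1.129 × 10^-3 mol
n(I2) = n(S2O3^2-)/2 = 5.643 × 10^-4 mol
n(OCl^-) in the aliquot = 5.643 × 10^-4 mol (1:1 ratio)
[OCl^-]_dilute = 5.643 × 10^-4 / 0.02565 = 0.02200 mol/L
[OCl^-]_original = 0.02200 × 100.0/19.82 = 0.1110 mol/L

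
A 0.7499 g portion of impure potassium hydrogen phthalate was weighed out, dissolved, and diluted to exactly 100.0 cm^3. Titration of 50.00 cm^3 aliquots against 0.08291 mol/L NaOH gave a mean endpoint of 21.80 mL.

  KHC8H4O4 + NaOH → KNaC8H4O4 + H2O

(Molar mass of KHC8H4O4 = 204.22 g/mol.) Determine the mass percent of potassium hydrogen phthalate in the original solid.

98.44 %

n(NaOH) per titration = 0.02180 × 0.08291 = 1.807 × 10^-3 mol
n(KHC8H4O4) in each aliquot = 1.807 × 10^-3 mol (1:1 ratio)
n(KHC8H4O4) in the whole flask = 1.807 × 10^-3 × 100.0/50.00 = 3.615 × 10^-3 mol
mass of KHC8H4O4 = 3.615 × 10^-3 × 204.22 = 0.7382 g
% KHC8H4O4 = 0.7382 / 0.7499 × 100 = 98.44 %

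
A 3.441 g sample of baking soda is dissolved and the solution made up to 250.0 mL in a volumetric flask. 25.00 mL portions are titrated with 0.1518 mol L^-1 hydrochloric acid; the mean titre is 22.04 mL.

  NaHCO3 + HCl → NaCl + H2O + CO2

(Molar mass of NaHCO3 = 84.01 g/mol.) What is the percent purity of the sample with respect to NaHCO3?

n(HCl) per titration = 0.02204 × 0.1518 = 3.346 × 10^-3 mol
n(NaHCO3) in each aliquot = 3.346 × 10^-3 mol (1:1 ratio)
n(NaHCO3) in the whole flask = 3.346 × 10^-3 × 250.0/25.00 = 0.03346 mol
mass of NaHCO3 = 0.03346 × 84.01 = 2.811 g
% NaHCO3 = 2.811 / 3.441 × 100 = 81.68 %

81.68 %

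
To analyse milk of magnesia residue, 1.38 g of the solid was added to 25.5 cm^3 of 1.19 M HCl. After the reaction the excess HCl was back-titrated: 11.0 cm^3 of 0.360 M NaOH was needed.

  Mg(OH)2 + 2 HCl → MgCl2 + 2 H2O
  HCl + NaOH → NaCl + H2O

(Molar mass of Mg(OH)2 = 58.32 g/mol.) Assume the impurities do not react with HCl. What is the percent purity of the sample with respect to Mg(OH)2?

n(HCl) added = 0.0255 × 1.19 = 0.0303 mol
n(NaOH) used in back-titration = 0.0110 × 0.360 = 3.96 × 10^-3 mol
n(HCl) left over = 3.96 × 10^-3 mol (1:1 ratio)
n(HCl) consumed by analyte = 0.0303 − 3.96 × 10^-3 = 0.0264 mol
From the 1:2 ratio, n(Mg(OH)2) = 1/2 × 0.0264 = 0.0132 mol
mass of Mg(OH)2 = 0.0132 × 58.32 = 0.769 g
% Mg(OH)2 = 0.769 / 1.38 × 100 = 55.8 %

55.8 %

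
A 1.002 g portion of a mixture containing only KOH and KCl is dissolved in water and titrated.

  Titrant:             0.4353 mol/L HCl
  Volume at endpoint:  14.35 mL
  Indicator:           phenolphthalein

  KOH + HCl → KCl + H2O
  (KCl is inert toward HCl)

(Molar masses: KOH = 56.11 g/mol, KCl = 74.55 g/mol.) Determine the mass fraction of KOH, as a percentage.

34.98 %

n(HCl) = 0.01435 × 0.4353 = 6.247 × 10^-3 mol
Let x = n(KOH), y = n(KCl).
Titrant: 1x = 6.247 × 10^-3;  mass: 56.11x + 74.55y = 1.002
Solving, x = 6.247 × 10^-3 mol, y = 8.739 × 10^-3 mol
mass of KOH = 6.247 × 10^-3 × 56.11 = 0.3505 g
% KOH = 0.3505 / 1.002 × 100 = 34.98 %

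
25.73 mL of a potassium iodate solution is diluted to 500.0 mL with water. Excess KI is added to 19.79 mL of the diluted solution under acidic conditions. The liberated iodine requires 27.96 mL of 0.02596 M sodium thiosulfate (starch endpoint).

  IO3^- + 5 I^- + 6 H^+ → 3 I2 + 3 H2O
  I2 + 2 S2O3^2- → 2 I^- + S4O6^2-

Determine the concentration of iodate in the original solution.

n(S2O3^2-) = 0.02796 × 0.02596 = 7.258 × 10^-4 mol
n(I2) = n(S2O3^2-)/2 = 3.629 × 10^-4 mol
From the 1:3 ratio, n(IO3^-) in the aliquot = 1/3 × 3.629 × 10^-4 = 1.210 × 10^-4 mol
[IO3^-]_dilute = 1.210 × 10^-4 / 0.01979 = 0.006113 mol/L
[IO3^-]_original = 0.006113 × 500.0/25.73 = 0.1188 mol/L

0.1188 M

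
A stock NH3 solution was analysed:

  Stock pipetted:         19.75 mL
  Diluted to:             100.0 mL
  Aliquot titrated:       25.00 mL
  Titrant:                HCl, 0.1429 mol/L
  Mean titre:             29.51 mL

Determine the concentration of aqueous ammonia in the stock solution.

0.8541 mol/L

NH3 + HCl → NH4Cl
n(HCl) = 0.02951 × 0.1429 = 4.217 × 10^-3 mol
n(NH3) in the aliquot = 4.217 × 10^-3 mol (1:1 ratio)
[NH3]_dilute = 4.217 × 10^-3 / 0.02500 = 0.1687 mol/L
Dilution factor = 100.0 / 19.75 = 5.063
[NH3]_stock = 0.1687 × 5.063 = 0.8541 mol/L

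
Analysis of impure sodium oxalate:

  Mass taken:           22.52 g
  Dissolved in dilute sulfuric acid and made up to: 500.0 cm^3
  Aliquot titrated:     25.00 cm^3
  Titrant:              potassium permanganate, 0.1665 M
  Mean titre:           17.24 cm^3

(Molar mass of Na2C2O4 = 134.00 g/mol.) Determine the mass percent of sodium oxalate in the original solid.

85.40 %

2 MnO4^- + 5 C2O4^2- + 16 H^+ → 2 Mn^2+ + 10 CO2 + 8 H2O
n(KMnO4) per titration = 0.01724 × 0.1665 = 2.870 × 10^-3 mol
From the 5:2 ratio, n(Na2C2O4) in each aliquot = 5/2 × 2.870 × 10^-3 = 7.176 × 10^-3 mol
n(Na2C2O4) in the whole flask = 7.176 × 10^-3 × 500.0/25.00 = 0.1435 mol
mass of Na2C2O4 = 0.1435 × 134.00 = 19.23 g
% Na2C2O4 = 19.23 / 22.52 × 100 = 85.40 %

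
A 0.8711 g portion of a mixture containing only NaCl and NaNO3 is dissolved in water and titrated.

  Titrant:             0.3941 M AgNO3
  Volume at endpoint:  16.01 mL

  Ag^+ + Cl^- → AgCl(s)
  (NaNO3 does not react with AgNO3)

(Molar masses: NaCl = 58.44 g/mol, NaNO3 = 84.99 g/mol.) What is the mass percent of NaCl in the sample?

n(AgNO3) = 0.01601 × 0.3941 = 6.310 × 10^-3 mol
Let x = n(NaCl), y = n(NaNO3).
Titrant: 1x = 6.310 × 10^-3;  mass: 58.44x + 84.99y = 0.8711
Solving, x = 6.310 × 10^-3 mol, y = 5.911 × 10^-3 mol
mass of NaCl = 6.310 × 10^-3 × 58.44 = 0.3687 g
% NaCl = 0.3687 / 0.8711 × 100 = 42.33 %

42.33 %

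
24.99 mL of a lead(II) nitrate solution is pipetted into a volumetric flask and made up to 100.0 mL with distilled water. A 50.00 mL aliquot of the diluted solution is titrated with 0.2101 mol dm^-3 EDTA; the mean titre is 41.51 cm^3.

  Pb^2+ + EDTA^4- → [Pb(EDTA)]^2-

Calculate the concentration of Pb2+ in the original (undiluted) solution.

0.6980 mol/L

n(EDTA) = 0.04151 × 0.2101 = 8.721 × 10^-3 mol
n(Pb2+) in the aliquot = 8.721 × 10^-3 mol (1:1 ratio)
[Pb2+]_dilute = 8.721 × 10^-3 / 0.05000 = 0.1744 mol/L
Dilution factor = 100.0 / 24.99 = 4.002
[Pb2+]_stock = 0.1744 × 4.002 = 0.6980 mol/L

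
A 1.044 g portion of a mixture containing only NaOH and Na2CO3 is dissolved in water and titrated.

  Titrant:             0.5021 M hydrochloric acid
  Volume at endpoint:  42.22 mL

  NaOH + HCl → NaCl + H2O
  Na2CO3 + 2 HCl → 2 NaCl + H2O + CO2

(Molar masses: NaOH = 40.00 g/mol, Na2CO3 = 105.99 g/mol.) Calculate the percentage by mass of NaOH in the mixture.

n(HCl) = 0.04222 × 0.5021 = 0.02120 mol
Let x = n(NaOH), y = n(Na2CO3).
Titrant: 1x + 2y = 0.02120;  mass: 40.00x + 105.99y = 1.044
Solving, x = 6.112 × 10^-3 mol, y = 7.543 × 10^-3 mol
mass of NaOH = 6.112 × 10^-3 × 40.00 = 0.2445 g
% NaOH = 0.2445 / 1.044 × 100 = 23.42 %

23.42 %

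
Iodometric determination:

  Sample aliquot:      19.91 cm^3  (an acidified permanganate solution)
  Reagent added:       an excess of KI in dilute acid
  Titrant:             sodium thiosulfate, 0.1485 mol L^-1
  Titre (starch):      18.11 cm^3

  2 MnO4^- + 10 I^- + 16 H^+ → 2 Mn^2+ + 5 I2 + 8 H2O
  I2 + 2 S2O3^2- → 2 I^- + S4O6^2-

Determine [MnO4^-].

0.02701 mol/L

n(S2O3^2-) = 0.01811 × 0.1485 = 2.689 × 10^-3 mol
n(I2) = n(S2O3^2-)/2 = 1.345 × 10^-3 mol
From the 2:5 ratio, n(MnO4^-) in the aliquot = 2/5 × 1.345 × 10^-3 = 5.379 × 10^-4 mol
[MnO4^-] = 5.379 × 10^-4 / 0.01991 = 0.02701 mol/L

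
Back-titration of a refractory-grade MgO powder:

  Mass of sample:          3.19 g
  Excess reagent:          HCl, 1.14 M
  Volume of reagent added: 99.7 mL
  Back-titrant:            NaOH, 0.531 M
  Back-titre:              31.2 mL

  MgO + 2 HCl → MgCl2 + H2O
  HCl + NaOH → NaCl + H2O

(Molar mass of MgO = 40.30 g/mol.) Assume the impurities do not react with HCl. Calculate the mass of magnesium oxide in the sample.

n(HCl) added = 0.0997 × 1.14 = 0.114 mol
n(NaOH) used in back-titration = 0.0312 × 0.531 = 0.0166 mol
n(HCl) left over = 0.0166 mol (1:1 ratio)
n(HCl) consumed by analyte = 0.114 − 0.0166 = 0.0971 mol
From the 1:2 ratio, n(MgO) = 1/2 × 0.0971 = 0.0485 mol
mass of MgO = 0.0485 × 40.30 = 1.96 g

1.96 g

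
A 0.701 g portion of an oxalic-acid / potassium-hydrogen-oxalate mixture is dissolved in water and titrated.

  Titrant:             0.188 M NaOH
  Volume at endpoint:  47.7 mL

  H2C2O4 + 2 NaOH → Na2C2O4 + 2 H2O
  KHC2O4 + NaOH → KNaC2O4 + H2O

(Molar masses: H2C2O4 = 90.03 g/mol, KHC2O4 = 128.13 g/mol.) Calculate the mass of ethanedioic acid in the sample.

0.243 g

n(NaOH) = 0.0477 × 0.188 = 8.97 × 10^-3 mol
Let x = n(H2C2O4), y = n(KHC2O4).
Titrant: 2x + 1y = 8.97 × 10^-3;  mass: 90.03x + 128.13y = 0.701
Solving, x = 2.70 × 10^-3 mol, y = 3.58 × 10^-3 mol
mass of H2C2O4 = 2.70 × 10^-3 × 90.03 = 0.243 g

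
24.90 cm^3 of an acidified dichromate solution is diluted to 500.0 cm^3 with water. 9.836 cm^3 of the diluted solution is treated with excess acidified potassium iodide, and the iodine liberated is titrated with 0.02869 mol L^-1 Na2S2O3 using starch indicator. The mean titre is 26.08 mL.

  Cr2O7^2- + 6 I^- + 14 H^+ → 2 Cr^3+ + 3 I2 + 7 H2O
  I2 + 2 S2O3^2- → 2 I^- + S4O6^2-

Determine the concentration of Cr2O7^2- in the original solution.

n(S2O3^2-) = 0.02608 × 0.02869 = 7.482 × 10^-4 mol
n(I2) = n(S2O3^2-)/2 = 3.741 × 10^-4 mol
From the 1:3 ratio, n(Cr2O7^2-) in the aliquot = 1/3 × 3.741 × 10^-4 = 1.247 × 10^-4 mol
[Cr2O7^2-]_dilute = 1.247 × 10^-4 / 0.009836 = 0.01268 mol/L
[Cr2O7^2-]_original = 0.01268 × 500.0/24.90 = 0.2546 mol/L

0.2546 mol/L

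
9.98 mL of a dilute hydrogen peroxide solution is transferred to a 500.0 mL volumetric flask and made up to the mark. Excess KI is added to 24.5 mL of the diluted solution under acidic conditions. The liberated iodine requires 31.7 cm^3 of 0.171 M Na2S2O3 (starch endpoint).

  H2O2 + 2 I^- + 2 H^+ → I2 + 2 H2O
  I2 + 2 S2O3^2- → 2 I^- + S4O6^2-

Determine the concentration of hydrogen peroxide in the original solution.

n(S2O3^2-) = 0.0317 × 0.171 = 5.42 × 10^-3 mol
n(I2) = n(S2O3^2-)/2 = 2.71 × 10^-3 mol
n(H2O2) in the aliquot = 2.71 × 10^-3 mol (1:1 ratio)
[H2O2]_dilute = 2.71 × 10^-3 / 0.0245 = 0.111 mol/L
[H2O2]_original = 0.111 × 500.0/9.98 = 5.54 mol/L

5.54 M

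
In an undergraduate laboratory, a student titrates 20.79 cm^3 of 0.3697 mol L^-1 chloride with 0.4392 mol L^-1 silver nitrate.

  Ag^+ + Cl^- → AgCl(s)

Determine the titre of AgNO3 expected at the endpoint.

17.50 mL

n(Cl-) = 0.02079 L × 0.3697 mol/L = 7.686 × 10^-3 mol
n(AgNO3) = 7.686 × 10^-3 mol (1:1 stoichiometry)
V(AgNO3) = 7.686 × 10^-3 mol / 0.4392 mol/L = 0.01750 L = 17.50 mL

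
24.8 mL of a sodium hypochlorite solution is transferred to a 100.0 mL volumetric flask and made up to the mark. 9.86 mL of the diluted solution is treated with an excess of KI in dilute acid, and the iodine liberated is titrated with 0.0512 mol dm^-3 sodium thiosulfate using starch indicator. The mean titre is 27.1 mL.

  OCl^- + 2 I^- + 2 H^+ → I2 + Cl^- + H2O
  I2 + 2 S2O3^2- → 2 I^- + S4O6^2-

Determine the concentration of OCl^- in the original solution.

0.284 mol/L

n(S2O3^2-) = 0.0271 × 0.0512 = 1.39 × 10^-3 mol
n(I2) = n(S2O3^2-)/2 = 6.94 × 10^-4 mol
n(OCl^-) in the aliquot = 6.94 × 10^-4 mol (1:1 ratio)
[OCl^-]_dilute = 6.94 × 10^-4 / 0.00986 = 0.0704 mol/L
[OCl^-]_original = 0.0704 × 100.0/24.8 = 0.284 mol/L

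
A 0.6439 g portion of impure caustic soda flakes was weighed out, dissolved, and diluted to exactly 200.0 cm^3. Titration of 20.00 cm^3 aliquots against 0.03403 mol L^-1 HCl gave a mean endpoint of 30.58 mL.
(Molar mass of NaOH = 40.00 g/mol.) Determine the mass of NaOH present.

NaOH + HCl → NaCl + H2O
n(HCl) per titration = 0.03058 × 0.03403 = 1.041 × 10^-3 mol
n(NaOH) in each aliquot = 1.041 × 10^-3 mol (1:1 ratio)
n(NaOH) in the whole flask = 1.041 × 10^-3 × 200.0/20.00 = 0.01041 mol
mass of NaOH = 0.01041 × 40.00 = 0.4163 g

0.4163 g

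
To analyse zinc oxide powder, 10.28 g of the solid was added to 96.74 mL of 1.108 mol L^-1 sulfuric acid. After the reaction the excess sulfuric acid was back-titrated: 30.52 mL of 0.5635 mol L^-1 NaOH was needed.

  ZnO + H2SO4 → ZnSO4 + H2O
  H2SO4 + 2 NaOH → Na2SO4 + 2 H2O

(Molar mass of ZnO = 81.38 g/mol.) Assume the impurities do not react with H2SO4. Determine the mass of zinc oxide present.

n(H2SO4) added = 0.09674 × 1.108 = 0.1072 mol
n(NaOH) used in back-titration = 0.03052 × 0.5635 = 0.01720 mol
From the 1:2 ratio, n(H2SO4) left over = 1/2 × 0.01720 = 8.599 × 10^-3 mol
n(H2SO4) consumed by analyte = 0.1072 − 8.599 × 10^-3 = 0.09859 mol
n(ZnO) = 0.09859 mol (1:1 ratio)
mass of ZnO = 0.09859 × 81.38 = 8.023 g

8.023 g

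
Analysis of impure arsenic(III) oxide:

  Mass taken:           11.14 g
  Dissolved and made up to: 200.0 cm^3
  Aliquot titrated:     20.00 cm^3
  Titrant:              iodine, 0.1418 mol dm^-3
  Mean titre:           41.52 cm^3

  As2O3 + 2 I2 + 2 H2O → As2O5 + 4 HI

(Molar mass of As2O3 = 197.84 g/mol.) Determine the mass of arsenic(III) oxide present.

n(I2) per titration = 0.04152 × 0.1418 = 5.888 × 10^-3 mol
From the 1:2 ratio, n(As2O3) in each aliquot = 1/2 × 5.888 × 10^-3 = 2.944 × 10^-3 mol
n(As2O3) in the whole flask = 2.944 × 10^-3 × 200.0/20.00 = 0.02944 mol
mass of As2O3 = 0.02944 × 197.84 = 5.824 g

5.824 g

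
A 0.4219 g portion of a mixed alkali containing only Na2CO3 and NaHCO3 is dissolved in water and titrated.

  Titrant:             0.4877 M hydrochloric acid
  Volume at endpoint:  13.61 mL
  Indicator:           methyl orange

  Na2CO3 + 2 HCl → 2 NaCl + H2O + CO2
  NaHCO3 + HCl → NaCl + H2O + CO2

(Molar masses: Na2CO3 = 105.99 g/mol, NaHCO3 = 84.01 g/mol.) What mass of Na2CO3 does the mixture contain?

0.2319 g

n(HCl) = 0.01361 × 0.4877 = 6.638 × 10^-3 mol
Let x = n(Na2CO3), y = n(NaHCO3).
Titrant: 2x + 1y = 6.638 × 10^-3;  mass: 105.99x + 84.01y = 0.4219
Solving, x = 2.188 × 10^-3 mol, y = 2.262 × 10^-3 mol
mass of Na2CO3 = 2.188 × 10^-3 × 105.99 = 0.2319 g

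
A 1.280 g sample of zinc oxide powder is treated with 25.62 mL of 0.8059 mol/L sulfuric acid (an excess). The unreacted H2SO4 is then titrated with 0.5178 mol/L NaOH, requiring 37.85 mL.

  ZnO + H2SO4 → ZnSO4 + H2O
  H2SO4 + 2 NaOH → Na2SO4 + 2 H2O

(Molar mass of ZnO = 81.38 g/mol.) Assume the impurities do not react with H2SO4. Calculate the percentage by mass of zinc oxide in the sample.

n(H2SO4) added = 0.02562 × 0.8059 = 0.02065 mol
n(NaOH) used in back-titration = 0.03785 × 0.5178 = 0.01960 mol
From the 1:2 ratio, n(H2SO4) left over = 1/2 × 0.01960 = 9.799 × 10^-3 mol
n(H2SO4) consumed by analyte = 0.02065 − 9.799 × 10^-3 = 0.01085 mol
n(ZnO) = 0.01085 mol (1:1 ratio)
mass of ZnO = 0.01085 × 81.38 = 0.8828 g
% ZnO = 0.8828 / 1.280 × 100 = 68.97 %

68.97 %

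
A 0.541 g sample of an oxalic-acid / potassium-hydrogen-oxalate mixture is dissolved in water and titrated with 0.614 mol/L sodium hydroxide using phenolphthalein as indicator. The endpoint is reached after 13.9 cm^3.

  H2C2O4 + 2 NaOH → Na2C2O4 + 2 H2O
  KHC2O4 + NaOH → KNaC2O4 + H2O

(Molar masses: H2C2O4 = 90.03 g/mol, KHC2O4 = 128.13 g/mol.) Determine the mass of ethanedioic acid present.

n(NaOH) = 0.0139 × 0.614 = 8.53 × 10^-3 mol
Let x = n(H2C2O4), y = n(KHC2O4).
Titrant: 2x + 1y = 8.53 × 10^-3;  mass: 90.03x + 128.13y = 0.541
Solving, x = 3.32 × 10^-3 mol, y = 1.89 × 10^-3 mol
mass of H2C2O4 = 3.32 × 10^-3 × 90.03 = 0.299 g

0.299 g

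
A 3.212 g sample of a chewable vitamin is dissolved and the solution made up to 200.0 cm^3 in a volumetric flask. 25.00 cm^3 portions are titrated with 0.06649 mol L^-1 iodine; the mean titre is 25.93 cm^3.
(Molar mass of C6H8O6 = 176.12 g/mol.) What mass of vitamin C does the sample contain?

2.429 g

C6H8O6 + I2 → C6H6O6 + 2 HI
n(I2) per titration = 0.02593 × 0.06649 = 1.724 × 10^-3 mol
n(C6H8O6) in each aliquot = 1.724 × 10^-3 mol (1:1 ratio)
n(C6H8O6) in the whole flask = 1.724 × 10^-3 × 200.0/25.00 = 0.01379 mol
mass of C6H8O6 = 0.01379 × 176.12 = 2.429 g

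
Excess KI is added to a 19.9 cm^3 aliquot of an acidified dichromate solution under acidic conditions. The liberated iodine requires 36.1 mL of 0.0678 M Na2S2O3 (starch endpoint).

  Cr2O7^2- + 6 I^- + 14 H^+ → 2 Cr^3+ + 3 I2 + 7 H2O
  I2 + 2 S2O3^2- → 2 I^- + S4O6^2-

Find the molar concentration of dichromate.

n(S2O3^2-) = 0.0361 × 0.0678 = 2.45 × 10^-3 mol
n(I2) = n(S2O3^2-)/2 = 1.22 × 10^-3 mol
From the 1:3 ratio, n(Cr2O7^2-) in the aliquot = 1/3 × 1.22 × 10^-3 = 4.08 × 10^-4 mol
[Cr2O7^2-] = 4.08 × 10^-4 / 0.0199 = 0.0205 mol/L

0.0205 M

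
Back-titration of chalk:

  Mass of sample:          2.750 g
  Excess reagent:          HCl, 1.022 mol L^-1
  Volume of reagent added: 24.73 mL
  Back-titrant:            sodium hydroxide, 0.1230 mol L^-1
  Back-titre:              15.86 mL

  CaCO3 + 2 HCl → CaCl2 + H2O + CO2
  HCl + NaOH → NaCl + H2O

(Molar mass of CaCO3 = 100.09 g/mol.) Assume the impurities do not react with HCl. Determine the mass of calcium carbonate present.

1.167 g

n(HCl) added = 0.02473 × 1.022 = 0.02527 mol
n(NaOH) used in back-titration = 0.01586 × 0.1230 = 1.951 × 10^-3 mol
n(HCl) left over = 1.951 × 10^-3 mol (1:1 ratio)
n(HCl) consumed by analyte = 0.02527 − 1.951 × 10^-3 = 0.02332 mol
From the 1:2 ratio, n(CaCO3) = 1/2 × 0.02332 = 0.01166 mol
mass of CaCO3 = 0.01166 × 100.09 = 1.167 g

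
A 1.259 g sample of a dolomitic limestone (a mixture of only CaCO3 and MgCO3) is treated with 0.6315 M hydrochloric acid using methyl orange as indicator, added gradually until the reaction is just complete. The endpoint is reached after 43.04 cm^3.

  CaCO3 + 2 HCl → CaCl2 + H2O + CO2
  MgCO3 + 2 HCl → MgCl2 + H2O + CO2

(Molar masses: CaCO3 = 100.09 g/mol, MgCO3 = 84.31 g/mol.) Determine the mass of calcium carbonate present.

0.7182 g

n(HCl) = 0.04304 × 0.6315 = 0.02718 mol
Let x = n(CaCO3), y = n(MgCO3).
Titrant: 2x + 2y = 0.02718;  mass: 100.09x + 84.31y = 1.259
Solving, x = 7.176 × 10^-3 mol, y = 6.414 × 10^-3 mol
mass of CaCO3 = 7.176 × 10^-3 × 100.09 = 0.7182 g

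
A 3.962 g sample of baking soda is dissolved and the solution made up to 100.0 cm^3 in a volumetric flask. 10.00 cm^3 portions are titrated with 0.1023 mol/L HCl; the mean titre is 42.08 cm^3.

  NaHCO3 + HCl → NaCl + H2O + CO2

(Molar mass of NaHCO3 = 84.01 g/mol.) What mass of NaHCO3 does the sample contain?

n(HCl) per titration = 0.04208 × 0.1023 = 4.305 × 10^-3 mol
n(NaHCO3) in each aliquot = 4.305 × 10^-3 mol (1:1 ratio)
n(NaHCO3) in the whole flask = 4.305 × 10^-3 × 100.0/10.00 = 0.04305 mol
mass of NaHCO3 = 0.04305 × 84.01 = 3.616 g

3.616 g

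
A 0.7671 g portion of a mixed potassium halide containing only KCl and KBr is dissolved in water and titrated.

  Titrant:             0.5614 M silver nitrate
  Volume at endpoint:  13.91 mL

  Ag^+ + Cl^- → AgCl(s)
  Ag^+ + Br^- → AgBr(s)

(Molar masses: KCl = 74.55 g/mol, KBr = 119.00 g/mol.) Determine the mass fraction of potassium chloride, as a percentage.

n(AgNO3) = 0.01391 × 0.5614 = 7.809 × 10^-3 mol
Let x = n(KCl), y = n(KBr).
Titrant: 1x + 1y = 7.809 × 10^-3;  mass: 74.55x + 119.00y = 0.7671
Solving, x = 3.649 × 10^-3 mol, y = 4.160 × 10^-3 mol
mass of KCl = 3.649 × 10^-3 × 74.55 = 0.2720 g
% KCl = 0.2720 / 0.7671 × 100 = 35.46 %

35.46 %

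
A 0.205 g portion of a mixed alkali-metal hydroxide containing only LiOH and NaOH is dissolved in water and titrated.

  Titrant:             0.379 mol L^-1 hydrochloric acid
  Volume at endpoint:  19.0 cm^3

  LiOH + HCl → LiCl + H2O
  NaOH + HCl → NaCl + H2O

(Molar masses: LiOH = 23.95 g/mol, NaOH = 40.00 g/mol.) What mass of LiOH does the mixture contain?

n(HCl) = 0.0190 × 0.379 = 7.20 × 10^-3 mol
Let x = n(LiOH), y = n(NaOH).
Titrant: 1x + 1y = 7.20 × 10^-3;  mass: 23.95x + 40.00y = 0.205
Solving, x = 5.17 × 10^-3 mol, y = 2.03 × 10^-3 mol
mass of LiOH = 5.17 × 10^-3 × 23.95 = 0.124 g

0.124 g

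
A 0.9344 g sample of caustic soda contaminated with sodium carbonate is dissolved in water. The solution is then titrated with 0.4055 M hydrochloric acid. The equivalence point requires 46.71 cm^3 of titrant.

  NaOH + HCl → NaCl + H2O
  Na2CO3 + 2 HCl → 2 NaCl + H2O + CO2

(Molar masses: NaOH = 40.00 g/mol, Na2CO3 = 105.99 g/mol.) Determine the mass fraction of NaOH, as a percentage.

n(HCl) = 0.04671 × 0.4055 = 0.01894 mol
Let x = n(NaOH), y = n(Na2CO3).
Titrant: 1x + 2y = 0.01894;  mass: 40.00x + 105.99y = 0.9344
Solving, x = 5.338 × 10^-3 mol, y = 6.801 × 10^-3 mol
mass of NaOH = 5.338 × 10^-3 × 40.00 = 0.2135 g
% NaOH = 0.2135 / 0.9344 × 100 = 22.85 %

22.85 %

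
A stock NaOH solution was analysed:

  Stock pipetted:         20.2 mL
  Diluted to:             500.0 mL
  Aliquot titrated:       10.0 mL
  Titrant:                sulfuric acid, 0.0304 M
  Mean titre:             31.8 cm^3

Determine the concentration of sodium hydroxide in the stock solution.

2 NaOH + H2SO4 → Na2SO4 + 2 H2O
n(H2SO4) = 0.0318 × 0.0304 = 9.67 × 10^-4 mol
From the 2:1 ratio, n(NaOH) in the aliquot = 2/1 × 9.67 × 10^-4 = 1.93 × 10^-3 mol
[NaOH]_dilute = 1.93 × 10^-3 / 0.0100 = 0.193 mol/L
Dilution factor = 500.0 / 20.2 = 24.75
[NaOH]_stock = 0.193 × 24.75 = 4.79 mol/L

4.79 M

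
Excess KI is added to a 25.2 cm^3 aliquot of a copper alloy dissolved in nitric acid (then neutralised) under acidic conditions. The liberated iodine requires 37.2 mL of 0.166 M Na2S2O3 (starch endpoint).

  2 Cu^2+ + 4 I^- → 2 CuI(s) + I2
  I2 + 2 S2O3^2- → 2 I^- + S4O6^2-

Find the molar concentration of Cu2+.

n(S2O3^2-) = 0.0372 × 0.166 = 6.18 × 10^-3 mol
n(I2) = n(S2O3^2-)/2 = 3.09 × 10^-3 mol
From the 2:1 ratio, n(Cu2+) in the aliquot = 2/1 × 3.09 × 10^-3 = 6.18 × 10^-3 mol
[Cu2+] = 6.18 × 10^-3 / 0.0252 = 0.245 mol/L

0.245 M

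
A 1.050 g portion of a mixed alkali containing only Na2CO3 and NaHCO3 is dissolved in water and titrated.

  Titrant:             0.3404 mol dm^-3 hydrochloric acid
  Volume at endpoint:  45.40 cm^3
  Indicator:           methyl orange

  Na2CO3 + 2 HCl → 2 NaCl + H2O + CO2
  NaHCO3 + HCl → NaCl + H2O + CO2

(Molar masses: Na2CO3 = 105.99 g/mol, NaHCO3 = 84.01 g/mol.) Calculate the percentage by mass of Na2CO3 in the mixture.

n(HCl) = 0.04540 × 0.3404 = 0.01545 mol
Let x = n(Na2CO3), y = n(NaHCO3).
Titrant: 2x + 1y = 0.01545;  mass: 105.99x + 84.01y = 1.050
Solving, x = 4.003 × 10^-3 mol, y = 7.448 × 10^-3 mol
mass of Na2CO3 = 4.003 × 10^-3 × 105.99 = 0.4243 g
% Na2CO3 = 0.4243 / 1.050 × 100 = 40.41 %

40.41 %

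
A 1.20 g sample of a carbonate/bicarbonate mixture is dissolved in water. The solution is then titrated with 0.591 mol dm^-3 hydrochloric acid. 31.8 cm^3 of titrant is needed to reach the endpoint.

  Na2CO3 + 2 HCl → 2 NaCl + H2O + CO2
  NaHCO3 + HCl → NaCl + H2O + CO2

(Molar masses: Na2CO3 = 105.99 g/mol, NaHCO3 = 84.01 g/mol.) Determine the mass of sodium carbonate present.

0.647 g

n(HCl) = 0.0318 × 0.591 = 0.0188 mol
Let x = n(Na2CO3), y = n(NaHCO3).
Titrant: 2x + 1y = 0.0188;  mass: 105.99x + 84.01y = 1.20
Solving, x = 6.11 × 10^-3 mol, y = 6.58 × 10^-3 mol
mass of Na2CO3 = 6.11 × 10^-3 × 105.99 = 0.647 g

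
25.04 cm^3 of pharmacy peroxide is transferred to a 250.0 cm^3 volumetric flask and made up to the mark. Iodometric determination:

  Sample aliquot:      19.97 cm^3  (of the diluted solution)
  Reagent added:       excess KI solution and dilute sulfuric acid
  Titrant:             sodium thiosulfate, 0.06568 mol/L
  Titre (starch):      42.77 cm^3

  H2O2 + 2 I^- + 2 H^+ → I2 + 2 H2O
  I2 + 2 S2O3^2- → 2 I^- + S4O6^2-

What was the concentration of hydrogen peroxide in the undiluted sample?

0.7022 mol/L

n(S2O3^2-) = 0.04277 × 0.06568 = 2.809 × 10^-3 mol
n(I2) = n(S2O3^2-)/2 = 1.405 × 10^-3 mol
n(H2O2) in the aliquot = 1.405 × 10^-3 mol (1:1 ratio)
[H2O2]_dilute = 1.405 × 10^-3 / 0.01997 = 0.07033 mol/L
[H2O2]_original = 0.07033 × 250.0/25.04 = 0.7022 mol/L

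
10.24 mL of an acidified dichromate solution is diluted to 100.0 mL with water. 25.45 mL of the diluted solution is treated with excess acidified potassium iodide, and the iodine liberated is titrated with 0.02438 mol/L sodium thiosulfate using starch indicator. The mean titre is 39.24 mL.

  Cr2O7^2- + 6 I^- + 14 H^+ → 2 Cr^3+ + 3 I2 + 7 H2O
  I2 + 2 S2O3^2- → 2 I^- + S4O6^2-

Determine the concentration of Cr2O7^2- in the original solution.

n(S2O3^2-) = 0.03924 × 0.02438 = 9.567 × 10^-4 mol
n(I2) = n(S2O3^2-)/2 = 4.783 × 10^-4 mol
From the 1:3 ratio, n(Cr2O7^2-) in the aliquot = 1/3 × 4.783 × 10^-4 = 1.594 × 10^-4 mol
[Cr2O7^2-]_dilute = 1.594 × 10^-4 / 0.02545 = 0.006265 mol/L
[Cr2O7^2-]_original = 0.006265 × 100.0/10.24 = 0.06118 mol/L

0.06118 mol/L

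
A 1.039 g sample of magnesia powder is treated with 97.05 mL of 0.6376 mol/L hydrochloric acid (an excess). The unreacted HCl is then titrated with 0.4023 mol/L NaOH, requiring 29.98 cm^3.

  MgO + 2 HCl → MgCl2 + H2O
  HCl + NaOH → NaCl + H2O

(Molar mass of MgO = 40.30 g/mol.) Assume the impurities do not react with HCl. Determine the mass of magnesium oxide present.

1.004 g

n(HCl) added = 0.09705 × 0.6376 = 0.06188 mol
n(NaOH) used in back-titration = 0.02998 × 0.4023 = 0.01206 mol
n(HCl) left over = 0.01206 mol (1:1 ratio)
n(HCl) consumed by analyte = 0.06188 − 0.01206 = 0.04982 mol
From the 1:2 ratio, n(MgO) = 1/2 × 0.04982 = 0.02491 mol
mass of MgO = 0.02491 × 40.30 = 1.004 g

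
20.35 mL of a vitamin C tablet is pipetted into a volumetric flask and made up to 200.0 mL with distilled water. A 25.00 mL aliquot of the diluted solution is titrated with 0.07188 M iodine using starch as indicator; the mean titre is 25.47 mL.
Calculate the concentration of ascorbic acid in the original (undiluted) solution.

0.7197 M

C6H8O6 + I2 → C6H6O6 + 2 HI
n(I2) = 0.02547 × 0.07188 = 1.831 × 10^-3 mol
n(C6H8O6) in the aliquot = 1.831 × 10^-3 mol (1:1 ratio)
[C6H8O6]_dilute = 1.831 × 10^-3 / 0.02500 = 0.07323 mol/L
Dilution factor = 200.0 / 20.35 = 9.828
[C6H8O6]_stock = 0.07323 × 9.828 = 0.7197 mol/L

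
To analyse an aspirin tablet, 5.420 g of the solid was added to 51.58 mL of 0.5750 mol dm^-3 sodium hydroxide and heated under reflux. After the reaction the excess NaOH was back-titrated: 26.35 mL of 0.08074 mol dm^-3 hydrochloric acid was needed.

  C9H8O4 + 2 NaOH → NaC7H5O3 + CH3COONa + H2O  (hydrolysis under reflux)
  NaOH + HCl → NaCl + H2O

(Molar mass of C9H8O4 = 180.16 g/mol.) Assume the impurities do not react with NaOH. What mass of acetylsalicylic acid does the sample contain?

n(NaOH) added = 0.05158 × 0.5750 = 0.02966 mol
n(HCl) used in back-titration = 0.02635 × 0.08074 = 2.127 × 10^-3 mol
n(NaOH) left over = 2.127 × 10^-3 mol (1:1 ratio)
n(NaOH) consumed by analyte = 0.02966 − 2.127 × 10^-3 = 0.02753 mol
From the 1:2 ratio, n(C9H8O4) = 1/2 × 0.02753 = 0.01377 mol
mass of C9H8O4 = 0.01377 × 180.16 = 2.480 g

2.480 g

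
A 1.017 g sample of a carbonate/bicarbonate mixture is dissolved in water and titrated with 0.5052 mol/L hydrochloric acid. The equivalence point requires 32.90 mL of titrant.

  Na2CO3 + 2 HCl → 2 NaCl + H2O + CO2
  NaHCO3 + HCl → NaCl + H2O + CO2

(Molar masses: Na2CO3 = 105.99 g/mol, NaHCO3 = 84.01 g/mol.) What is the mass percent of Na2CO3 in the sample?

n(HCl) = 0.03290 × 0.5052 = 0.01662 mol
Let x = n(Na2CO3), y = n(NaHCO3).
Titrant: 2x + 1y = 0.01662;  mass: 105.99x + 84.01y = 1.017
Solving, x = 6.115 × 10^-3 mol, y = 4.390 × 10^-3 mol
mass of Na2CO3 = 6.115 × 10^-3 × 105.99 = 0.6482 g
% Na2CO3 = 0.6482 / 1.017 × 100 = 63.73 %

63.73 %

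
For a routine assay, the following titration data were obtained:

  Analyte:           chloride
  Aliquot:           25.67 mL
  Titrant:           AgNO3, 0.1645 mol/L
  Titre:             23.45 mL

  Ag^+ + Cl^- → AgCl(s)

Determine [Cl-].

n(AgNO3) = 0.02345 L × 0.1645 mol/L = 3.858 × 10^-3 mol
n(Cl-) = 3.858 × 10^-3 mol (1:1 mole ratio)
[Cl-] = 3.858 × 10^-3 mol / 0.02567 L = 0.1503 mol/L

0.1503 mol/L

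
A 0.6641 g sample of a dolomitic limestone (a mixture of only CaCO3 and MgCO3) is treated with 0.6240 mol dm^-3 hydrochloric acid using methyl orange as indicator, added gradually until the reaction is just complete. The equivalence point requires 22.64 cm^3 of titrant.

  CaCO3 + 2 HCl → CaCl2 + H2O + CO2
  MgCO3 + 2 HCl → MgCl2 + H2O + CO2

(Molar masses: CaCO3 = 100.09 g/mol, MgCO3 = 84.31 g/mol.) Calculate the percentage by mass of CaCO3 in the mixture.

65.48 %

n(HCl) = 0.02264 × 0.6240 = 0.01413 mol
Let x = n(CaCO3), y = n(MgCO3).
Titrant: 2x + 2y = 0.01413;  mass: 100.09x + 84.31y = 0.6641
Solving, x = 4.345 × 10^-3 mol, y = 2.719 × 10^-3 mol
mass of CaCO3 = 4.345 × 10^-3 × 100.09 = 0.4349 g
% CaCO3 = 0.4349 / 0.6641 × 100 = 65.48 %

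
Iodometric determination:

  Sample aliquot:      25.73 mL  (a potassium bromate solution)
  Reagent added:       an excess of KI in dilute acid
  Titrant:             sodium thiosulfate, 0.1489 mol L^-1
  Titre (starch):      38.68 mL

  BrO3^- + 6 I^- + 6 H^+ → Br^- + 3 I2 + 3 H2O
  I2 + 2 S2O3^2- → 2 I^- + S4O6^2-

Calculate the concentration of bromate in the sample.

n(S2O3^2-) = 0.03868 × 0.1489 = 5.759 × 10^-3 mol
n(I2) = n(S2O3^2-)/2 = 2.880 × 10^-3 mol
From the 1:3 ratio, n(BrO3^-) in the aliquot = 1/3 × 2.880 × 10^-3 = 9.599 × 10^-4 mol
[BrO3^-] = 9.599 × 10^-4 / 0.02573 = 0.03731 mol/L

0.03731 mol/L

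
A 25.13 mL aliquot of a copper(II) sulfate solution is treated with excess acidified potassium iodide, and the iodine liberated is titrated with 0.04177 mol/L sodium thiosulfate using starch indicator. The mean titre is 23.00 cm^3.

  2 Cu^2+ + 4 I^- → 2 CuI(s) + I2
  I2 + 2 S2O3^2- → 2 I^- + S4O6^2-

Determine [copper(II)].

0.03823 mol/L

n(S2O3^2-) = 0.02300 × 0.04177 = 9.607 × 10^-4 mol
n(I2) = n(S2O3^2-)/2 = 4.804 × 10^-4 mol
From the 2:1 ratio, n(Cu2+) in the aliquot = 2/1 × 4.804 × 10^-4 = 9.607 × 10^-4 mol
[Cu2+] = 9.607 × 10^-4 / 0.02513 = 0.03823 mol/L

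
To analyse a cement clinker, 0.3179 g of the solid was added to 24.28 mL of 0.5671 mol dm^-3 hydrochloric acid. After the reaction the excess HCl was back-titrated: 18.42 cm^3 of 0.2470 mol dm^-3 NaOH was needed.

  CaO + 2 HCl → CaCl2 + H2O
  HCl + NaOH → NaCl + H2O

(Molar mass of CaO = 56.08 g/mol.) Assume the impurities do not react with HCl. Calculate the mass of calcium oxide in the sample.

n(HCl) added = 0.02428 × 0.5671 = 0.01377 mol
n(NaOH) used in back-titration = 0.01842 × 0.2470 = 4.550 × 10^-3 mol
n(HCl) left over = 4.550 × 10^-3 mol (1:1 ratio)
n(HCl) consumed by analyte = 0.01377 − 4.550 × 10^-3 = 9.219 × 10^-3 mol
From the 1:2 ratio, n(CaO) = 1/2 × 9.219 × 10^-3 = 4.610 × 10^-3 mol
mass of CaO = 4.610 × 10^-3 × 56.08 = 0.2585 g

0.2585 g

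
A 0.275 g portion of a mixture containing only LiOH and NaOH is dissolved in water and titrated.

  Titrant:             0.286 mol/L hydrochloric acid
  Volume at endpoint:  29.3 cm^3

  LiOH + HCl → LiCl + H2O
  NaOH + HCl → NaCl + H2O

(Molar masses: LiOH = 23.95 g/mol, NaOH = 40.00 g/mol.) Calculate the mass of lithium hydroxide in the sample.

0.0898 g

n(HCl) = 0.0293 × 0.286 = 8.38 × 10^-3 mol
Let x = n(LiOH), y = n(NaOH).
Titrant: 1x + 1y = 8.38 × 10^-3;  mass: 23.95x + 40.00y = 0.275
Solving, x = 3.75 × 10^-3 mol, y = 4.63 × 10^-3 mol
mass of LiOH = 3.75 × 10^-3 × 23.95 = 0.0898 g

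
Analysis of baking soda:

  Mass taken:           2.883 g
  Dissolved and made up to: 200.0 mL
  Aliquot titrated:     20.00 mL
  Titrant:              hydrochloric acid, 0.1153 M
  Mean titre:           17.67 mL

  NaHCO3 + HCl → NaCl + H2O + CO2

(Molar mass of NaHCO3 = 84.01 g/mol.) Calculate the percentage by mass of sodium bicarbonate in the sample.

59.37 %

n(HCl) per titration = 0.01767 × 0.1153 = 2.037 × 10^-3 mol
n(NaHCO3) in each aliquot = 2.037 × 10^-3 mol (1:1 ratio)
n(NaHCO3) in the whole flask = 2.037 × 10^-3 × 200.0/20.00 = 0.02037 mol
mass of NaHCO3 = 0.02037 × 84.01 = 1.712 g
% NaHCO3 = 1.712 / 2.883 × 100 = 59.37 %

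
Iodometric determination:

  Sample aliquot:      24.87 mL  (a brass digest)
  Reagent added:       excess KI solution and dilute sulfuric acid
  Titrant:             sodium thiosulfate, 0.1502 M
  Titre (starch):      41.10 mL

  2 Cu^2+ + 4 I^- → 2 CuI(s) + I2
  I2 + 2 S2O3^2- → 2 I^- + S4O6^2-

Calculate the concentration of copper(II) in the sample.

0.2482 M

n(S2O3^2-) = 0.04110 × 0.1502 = 6.173 × 10^-3 mol
n(I2) = n(S2O3^2-)/2 = 3.087 × 10^-3 mol
From the 2:1 ratio, n(Cu2+) in the aliquot = 2/1 × 3.087 × 10^-3 = 6.173 × 10^-3 mol
[Cu2+] = 6.173 × 10^-3 / 0.02487 = 0.2482 mol/L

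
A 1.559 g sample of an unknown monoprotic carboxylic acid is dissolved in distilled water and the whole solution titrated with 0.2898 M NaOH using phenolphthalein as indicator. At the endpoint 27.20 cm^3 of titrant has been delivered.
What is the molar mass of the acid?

n(NaOH) = 0.02720 L × 0.2898 mol/L = 7.883 × 10^-3 mol
n(HA) = 7.883 × 10^-3 mol (1:1 ratio)
M = m / n = 1.559 g / 7.883 × 10^-3 mol = 197.8 g/mol

197.8 g/mol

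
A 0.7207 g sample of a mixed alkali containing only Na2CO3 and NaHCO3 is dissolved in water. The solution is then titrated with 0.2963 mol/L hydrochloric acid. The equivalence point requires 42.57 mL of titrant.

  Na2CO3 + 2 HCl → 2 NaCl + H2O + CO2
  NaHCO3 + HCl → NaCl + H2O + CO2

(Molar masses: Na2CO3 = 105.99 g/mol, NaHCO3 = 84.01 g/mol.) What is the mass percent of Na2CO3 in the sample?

n(HCl) = 0.04257 × 0.2963 = 0.01261 mol
Let x = n(Na2CO3), y = n(NaHCO3).
Titrant: 2x + 1y = 0.01261;  mass: 105.99x + 84.01y = 0.7207
Solving, x = 5.464 × 10^-3 mol, y = 1.685 × 10^-3 mol
mass of Na2CO3 = 5.464 × 10^-3 × 105.99 = 0.5792 g
% Na2CO3 = 0.5792 / 0.7207 × 100 = 80.36 %

80.36 %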